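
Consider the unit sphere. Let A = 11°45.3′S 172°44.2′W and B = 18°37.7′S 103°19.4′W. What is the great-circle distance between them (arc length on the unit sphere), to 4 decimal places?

1.1688

Let φ₁ = -0.2052 rad, φ₂ = -0.3251 rad, and Δλ = 1.2115 rad.
Haversine: a = sin²(Δφ/2) + cos φ₁ cos φ₂ sin²(Δλ/2) = 0.0036 + (0.9790)(0.9476)(0.3242) = 0.30435.
Central angle c = 2·arcsin(√a) = 1.16876 rad.
On the unit sphere the arc length equals the central angle: 1.1688.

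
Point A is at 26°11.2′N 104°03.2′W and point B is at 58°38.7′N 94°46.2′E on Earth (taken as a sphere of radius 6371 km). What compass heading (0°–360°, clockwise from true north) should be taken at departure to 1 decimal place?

350.3°

With φ₁ = 0.4570, φ₂ = 1.0235, Δλ = -2.8131 rad, the forward-azimuth formula gives
θ = atan2( sin Δλ cos φ₂ , cos φ₁ sin φ₂ − sin φ₁ cos φ₂ cos Δλ ) = atan2(-0.1679, 0.9837) = -9.69°.
Adding 360° brings this into [0°, 360°): 350.3°.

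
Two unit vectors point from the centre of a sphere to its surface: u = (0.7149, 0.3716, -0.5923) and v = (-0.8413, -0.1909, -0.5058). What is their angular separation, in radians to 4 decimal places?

1.9528 rad

u·v = -0.3728; |u| = 1.0000, |v| = 1.0000.
cos θ = (u·v)/(|u||v|) = -0.3728, so θ = 1.9528 rad.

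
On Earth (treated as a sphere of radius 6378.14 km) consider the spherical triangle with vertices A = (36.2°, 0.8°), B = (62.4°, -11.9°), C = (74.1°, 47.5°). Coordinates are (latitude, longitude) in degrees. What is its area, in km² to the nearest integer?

Side lengths (central angles): a = 0.4105, b = 0.7675, c = 0.4776 rad; semiperimeter s = 0.8278.
By l'Huilier's theorem, tan(E/4) = √[tan(s/2) tan((s−a)/2) tan((s−b)/2) tan((s−c)/2)], giving spherical excess E = 0.0891 rad.
Area = E·R² = 0.0891 × (6378.14)² ≈ 3624194 km².

3624194 km²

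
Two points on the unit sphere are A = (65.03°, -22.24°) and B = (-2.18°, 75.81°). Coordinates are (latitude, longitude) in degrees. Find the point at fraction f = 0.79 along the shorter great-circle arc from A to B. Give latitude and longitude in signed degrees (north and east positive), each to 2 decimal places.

The central angle between A and B is δ = 1.6645 rad.
With f = 0.79, the slerp weights are sin((1−f)δ)/sin δ = 0.3440 and sin(fδ)/sin δ = 0.9717.
Weighted sum of the unit vectors: (0.3440)·(0.3907,-0.1598,0.9065) + (0.9717)·(0.2450,0.9688,-0.0380) = (0.3724, 0.8864, 0.2749).
Converting back: φ = atan2(z, √(x²+y²)) = 15.95°, λ = atan2(y, x) = 67.21°.

15.95°, 67.21°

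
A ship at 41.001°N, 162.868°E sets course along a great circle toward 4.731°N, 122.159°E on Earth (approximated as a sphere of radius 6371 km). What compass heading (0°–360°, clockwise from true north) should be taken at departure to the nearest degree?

With φ₁ = 0.7156, φ₂ = 0.0826, Δλ = -0.7105 rad, the forward-azimuth formula gives
θ = atan2( sin Δλ cos φ₂ , cos φ₁ sin φ₂ − sin φ₁ cos φ₂ cos Δλ ) = atan2(-0.6500, -0.4334) = -123.69°.
Adding 360° brings this into [0°, 360°): 236°.

236°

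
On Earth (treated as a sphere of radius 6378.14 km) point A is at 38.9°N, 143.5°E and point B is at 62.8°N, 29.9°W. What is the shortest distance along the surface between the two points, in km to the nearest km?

In radians: φ₁ = 0.6789, φ₂ = 1.0961, Δλ = -173.400° = -3.0264 rad.
Haversine: a = sin²(Δφ/2) + cos φ₁ cos φ₂ sin²(Δλ/2) = 0.0429 + (0.7782)(0.4571)(0.9967) = 0.39743.
Central angle c = 2·arcsin(√a) = 1.36418 rad.
Distance = R·c = 6378.14 × 1.3642 ≈ 8701 km.

8701 km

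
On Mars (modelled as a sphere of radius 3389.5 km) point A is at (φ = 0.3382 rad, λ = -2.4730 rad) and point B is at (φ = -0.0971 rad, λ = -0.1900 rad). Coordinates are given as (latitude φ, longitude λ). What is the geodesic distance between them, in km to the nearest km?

In radians: φ₁ = 0.3382, φ₂ = -0.0971, Δλ = 130.806° = 2.2830 rad.
cos c = sin φ₁ sin φ₂ + cos φ₁ cos φ₂ cos Δλ = (0.3318)(-0.0969) + (0.9434)(0.9953)(-0.6535) = -0.64575,
so c = arccos(-0.64575) = 2.27280 rad.
Distance = R·c = 3389.5 × 2.2728 ≈ 7704 km.

7704 km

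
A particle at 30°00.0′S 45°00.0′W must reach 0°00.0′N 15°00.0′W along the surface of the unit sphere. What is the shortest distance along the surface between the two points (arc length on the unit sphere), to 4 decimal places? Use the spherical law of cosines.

0.7227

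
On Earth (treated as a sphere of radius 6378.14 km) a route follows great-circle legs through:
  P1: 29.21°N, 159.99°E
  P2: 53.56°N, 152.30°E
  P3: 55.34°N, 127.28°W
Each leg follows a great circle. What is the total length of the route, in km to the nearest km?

Leg P1→P2: central angle 0.4362 rad, distance 2781.9 km.
Leg P2→P3: central angle 0.7700 rad, distance 4910.9 km.
Total: 2781.9 + 4910.9 ≈ 7693 km.

7693 km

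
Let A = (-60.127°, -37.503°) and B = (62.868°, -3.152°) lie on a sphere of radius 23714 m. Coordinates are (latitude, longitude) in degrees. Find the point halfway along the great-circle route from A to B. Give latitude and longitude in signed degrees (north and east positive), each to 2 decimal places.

1.43°, -21.11°

Central angle δ = 2.1947 rad. Interpolating on the sphere with fraction f = 0.5:
P = [sin((1−f)δ)·A + sin(fδ)·B] / sin δ = 1.0966·A + 1.0966·B in Cartesian coordinates,
giving P = (0.9326, -0.3600, 0.0250), i.e. latitude 1.43°, longitude -21.11°.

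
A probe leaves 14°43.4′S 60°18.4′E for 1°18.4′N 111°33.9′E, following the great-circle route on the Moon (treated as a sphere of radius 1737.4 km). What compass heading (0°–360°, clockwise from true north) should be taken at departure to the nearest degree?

77°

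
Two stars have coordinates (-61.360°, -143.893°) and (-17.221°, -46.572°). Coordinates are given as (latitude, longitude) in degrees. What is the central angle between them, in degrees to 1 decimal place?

78.4°

In radians: φ₁ = -1.0709, φ₂ = -0.3006, Δλ = 97.321° = 1.6986 rad.
Haversine: a = sin²(Δφ/2) + cos φ₁ cos φ₂ sin²(Δλ/2) = 0.1412 + (0.4793)(0.9552)(0.5637) = 0.39925.
Central angle c = 2·arcsin(√a) = 1.36791 rad.
So the angular separation is 78.4°.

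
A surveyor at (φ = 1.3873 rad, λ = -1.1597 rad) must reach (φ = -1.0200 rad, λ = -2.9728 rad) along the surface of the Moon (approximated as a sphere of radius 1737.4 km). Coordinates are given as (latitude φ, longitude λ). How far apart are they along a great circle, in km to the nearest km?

4530 km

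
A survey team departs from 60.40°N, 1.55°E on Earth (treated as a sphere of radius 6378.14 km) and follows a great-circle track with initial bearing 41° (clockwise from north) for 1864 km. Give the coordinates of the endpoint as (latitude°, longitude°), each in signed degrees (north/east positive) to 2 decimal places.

Angular distance δ = d/R = 1864/6378.14 = 0.29225 rad; initial bearing θ = 0.7156 rad.
sin φ₂ = sin φ₁ cos δ + cos φ₁ sin δ cos θ = (0.8695)(0.9576) + (0.4939)(0.2881)(0.7547) = 0.9400, so φ₂ = 70.06°.
Δλ = atan2(sin θ sin δ cos φ₁, cos δ − sin φ₁ sin φ₂) = atan2(0.0934, 0.1402) = 33.651°.
λ₂ = 1.550° + 33.651° = 35.20°.

70.06°, 35.20°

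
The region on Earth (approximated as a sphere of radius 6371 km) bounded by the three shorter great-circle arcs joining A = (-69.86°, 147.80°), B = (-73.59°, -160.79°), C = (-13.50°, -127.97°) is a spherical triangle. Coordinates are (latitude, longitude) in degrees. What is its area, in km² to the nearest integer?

4921524 km²

Side lengths (central angles): a = 1.0987, b = 1.3152, c = 0.2792 rad; semiperimeter s = 1.3465.
By l'Huilier's theorem, tan(E/4) = √[tan(s/2) tan((s−a)/2) tan((s−b)/2) tan((s−c)/2)], giving spherical excess E = 0.1213 rad.
Area = E·R² = 0.1213 × (6371)² ≈ 4921524 km².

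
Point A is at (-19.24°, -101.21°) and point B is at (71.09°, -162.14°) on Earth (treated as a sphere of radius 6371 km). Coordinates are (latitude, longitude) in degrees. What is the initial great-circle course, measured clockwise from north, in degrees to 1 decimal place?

343.3°

With φ₁ = -0.3358, φ₂ = 1.2408, Δλ = -1.0634 rad, the forward-azimuth formula gives
θ = atan2( sin Δλ cos φ₂ , cos φ₁ sin φ₂ − sin φ₁ cos φ₂ cos Δλ ) = atan2(-0.2833, 0.9451) = -16.68°.
Adding 360° brings this into [0°, 360°): 343.3°.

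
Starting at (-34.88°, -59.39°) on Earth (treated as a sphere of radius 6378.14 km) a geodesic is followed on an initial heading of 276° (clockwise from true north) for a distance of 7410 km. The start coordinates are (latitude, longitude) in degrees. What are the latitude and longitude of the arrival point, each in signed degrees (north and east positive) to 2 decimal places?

-8.55°, -126.72°

Angular distance δ = d/R = 7410/6378.14 = 1.16178 rad; initial bearing θ = 4.8171 rad.
sin φ₂ = sin φ₁ cos δ + cos φ₁ sin δ cos θ = (-0.5719)(0.3977) + (0.8204)(0.9175)(0.1045) = -0.1488, so φ₂ = -8.55°.
Δλ = atan2(sin θ sin δ cos φ₁, cos δ − sin φ₁ sin φ₂) = atan2(-0.7486, 0.3126) = -67.332°.
λ₂ = -59.390° − 67.332° = -126.72°.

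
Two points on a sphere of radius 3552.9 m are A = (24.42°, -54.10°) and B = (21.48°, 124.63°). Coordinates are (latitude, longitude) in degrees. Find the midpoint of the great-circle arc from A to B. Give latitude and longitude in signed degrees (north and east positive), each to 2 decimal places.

Central angle δ = 2.3402 rad. Interpolating on the sphere with fraction f = 0.5:
P = [sin((1−f)δ)·A + sin(fδ)·B] / sin δ = 1.2819·A + 1.2819·B in Cartesian coordinates,
giving P = (0.0065, 0.0360, 0.9993), i.e. latitude 87.90°, longitude 79.70°.

87.90°, 79.70°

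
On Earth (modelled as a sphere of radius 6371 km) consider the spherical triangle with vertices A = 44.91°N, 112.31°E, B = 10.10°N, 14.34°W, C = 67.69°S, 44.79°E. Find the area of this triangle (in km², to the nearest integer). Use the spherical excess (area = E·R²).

108612740 km²

Side lengths (central angles): a = 1.5413, b = 2.1536, c = 1.8675 rad; semiperimeter s = 2.7812.
By l'Huilier's theorem, tan(E/4) = √[tan(s/2) tan((s−a)/2) tan((s−b)/2) tan((s−c)/2)], giving spherical excess E = 2.6759 rad.
Area = E·R² = 2.6759 × (6371)² ≈ 108612740 km².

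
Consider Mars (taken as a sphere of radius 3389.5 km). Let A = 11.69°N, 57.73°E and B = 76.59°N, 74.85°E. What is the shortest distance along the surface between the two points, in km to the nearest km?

With latitudes φ₁ = 11.690°, φ₂ = 76.590° and longitude difference Δλ = 17.120°:
cos c = sin φ₁ sin φ₂ + cos φ₁ cos φ₂ cos Δλ = (0.2026)(0.9727) + (0.9793)(0.2319)(0.9557) = 0.41414,
so c = arccos(0.41414) = 1.14380 rad.
Distance = R·c = 3389.5 × 1.1438 ≈ 3877 km.

3877 km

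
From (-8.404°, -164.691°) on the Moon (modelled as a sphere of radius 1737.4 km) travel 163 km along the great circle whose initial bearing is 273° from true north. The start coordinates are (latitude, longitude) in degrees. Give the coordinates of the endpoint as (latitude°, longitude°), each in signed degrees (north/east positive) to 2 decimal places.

Angular distance δ = d/R = 163/1737.4 = 0.09382 rad; initial bearing θ = 4.7647 rad.
sin φ₂ = sin φ₁ cos δ + cos φ₁ sin δ cos θ = (-0.1462)(0.9956) + (0.9893)(0.0937)(0.0523) = -0.1407, so φ₂ = -8.09°.
Δλ = atan2(sin θ sin δ cos φ₁, cos δ − sin φ₁ sin φ₂) = atan2(-0.0925, 0.9750) = -5.422°.
λ₂ = -164.691° − 5.422° = -170.11°.

-8.09°, -170.11°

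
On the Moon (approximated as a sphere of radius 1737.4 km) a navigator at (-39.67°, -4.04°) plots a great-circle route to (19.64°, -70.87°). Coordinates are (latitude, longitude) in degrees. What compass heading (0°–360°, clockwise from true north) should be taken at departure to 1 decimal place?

299.8°

With φ₁ = -0.6924, φ₂ = 0.3428, Δλ = -1.1664 rad, the forward-azimuth formula gives
θ = atan2( sin Δλ cos φ₂ , cos φ₁ sin φ₂ − sin φ₁ cos φ₂ cos Δλ ) = atan2(-0.8659, 0.4953) = -60.23°.
Adding 360° brings this into [0°, 360°): 299.8°.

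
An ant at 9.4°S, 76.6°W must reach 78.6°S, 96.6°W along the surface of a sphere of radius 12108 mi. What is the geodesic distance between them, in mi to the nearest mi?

14776 mi

Let φ₁ = -0.1641 rad, φ₂ = -1.3718 rad, and Δλ = -0.3491 rad.
cos c = sin φ₁ sin φ₂ + cos φ₁ cos φ₂ cos Δλ = (-0.1633)(-0.9803) + (0.9866)(0.1977)(0.9397) = 0.34335,
so c = arccos(0.34335) = 1.22032 rad.
Distance = R·c = 12108 × 1.2203 ≈ 14776 mi.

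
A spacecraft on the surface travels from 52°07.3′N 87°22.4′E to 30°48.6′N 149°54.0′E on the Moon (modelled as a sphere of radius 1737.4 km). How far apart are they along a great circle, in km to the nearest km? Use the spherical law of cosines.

With latitudes φ₁ = 52.122°, φ₂ = 30.810° and longitude difference Δλ = 62.527°:
cos c = sin φ₁ sin φ₂ + cos φ₁ cos φ₂ cos Δλ = (0.7893)(0.5122) + (0.6140)(0.8589)(0.4613) = 0.64756,
so c = arccos(0.64756) = 0.86642 rad.
Distance = R·c = 1737.4 × 0.8664 ≈ 1505 km.

1505 km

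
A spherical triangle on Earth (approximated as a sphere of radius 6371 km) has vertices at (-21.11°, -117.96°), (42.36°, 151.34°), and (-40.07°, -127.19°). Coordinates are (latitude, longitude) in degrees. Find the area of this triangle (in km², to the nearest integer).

Side lengths (central angles): a = 1.9282, b = 0.3583, c = 1.8246 rad; semiperimeter s = 2.0555.
By l'Huilier's theorem, tan(E/4) = √[tan(s/2) tan((s−a)/2) tan((s−b)/2) tan((s−c)/2)], giving spherical excess E = 0.4696 rad.
Area = E·R² = 0.4696 × (6371)² ≈ 19059542 km².

19059542 km²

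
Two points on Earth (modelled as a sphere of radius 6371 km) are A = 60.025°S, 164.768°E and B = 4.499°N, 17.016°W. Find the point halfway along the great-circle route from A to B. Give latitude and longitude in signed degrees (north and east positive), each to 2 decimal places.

The central angle between A and B is δ = 2.1722 rad.
With f = 0.5, the slerp weights are sin((1−f)δ)/sin δ = 1.0731 and sin(fδ)/sin δ = 1.0731.
Weighted sum of the unit vectors: (1.0731)·(-0.4821,0.1313,-0.8662) + (1.0731)·(0.9533,-0.2917,0.0784) = (0.5056, -0.1722, -0.8454).
Converting back: φ = atan2(z, √(x²+y²)) = -57.71°, λ = atan2(y, x) = -18.81°.

-57.71°, -18.81°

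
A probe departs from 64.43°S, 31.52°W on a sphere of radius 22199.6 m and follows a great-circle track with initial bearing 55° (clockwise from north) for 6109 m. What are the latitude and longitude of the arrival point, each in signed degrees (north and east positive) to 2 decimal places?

-53.21°, -9.70°

Angular distance δ = d/R = 6109/22199.6 = 0.27519 rad; initial bearing θ = 0.9599 rad.
sin φ₂ = sin φ₁ cos δ + cos φ₁ sin δ cos θ = (-0.9021)(0.9624) + (0.4316)(0.2717)(0.5736) = -0.8008, so φ₂ = -53.21°.
Δλ = atan2(sin θ sin δ cos φ₁, cos δ − sin φ₁ sin φ₂) = atan2(0.0961, 0.2400) = 21.819°.
λ₂ = -31.520° + 21.819° = -9.70°.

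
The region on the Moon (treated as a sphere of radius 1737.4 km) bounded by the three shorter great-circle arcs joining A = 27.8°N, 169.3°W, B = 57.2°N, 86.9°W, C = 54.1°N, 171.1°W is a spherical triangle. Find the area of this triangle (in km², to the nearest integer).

493468 km²

Side lengths (central angles): a = 0.7770, b = 0.4596, c = 1.0980 rad; semiperimeter s = 1.1673.
By l'Huilier's theorem, tan(E/4) = √[tan(s/2) tan((s−a)/2) tan((s−b)/2) tan((s−c)/2)], giving spherical excess E = 0.1635 rad.
Area = E·R² = 0.1635 × (1737.4)² ≈ 493468 km².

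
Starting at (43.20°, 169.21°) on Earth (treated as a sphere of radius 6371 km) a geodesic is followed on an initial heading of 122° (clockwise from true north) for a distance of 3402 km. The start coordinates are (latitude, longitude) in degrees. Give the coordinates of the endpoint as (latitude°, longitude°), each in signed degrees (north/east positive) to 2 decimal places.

23.12°, -162.80°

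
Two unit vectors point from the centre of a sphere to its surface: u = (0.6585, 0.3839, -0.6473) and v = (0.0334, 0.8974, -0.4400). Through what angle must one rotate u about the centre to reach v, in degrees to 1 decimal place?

49.4°

u·v = 0.6513; |u| = 1.0000, |v| = 1.0000.
cos θ = (u·v)/(|u||v|) = 0.6513, so θ = 49.4°.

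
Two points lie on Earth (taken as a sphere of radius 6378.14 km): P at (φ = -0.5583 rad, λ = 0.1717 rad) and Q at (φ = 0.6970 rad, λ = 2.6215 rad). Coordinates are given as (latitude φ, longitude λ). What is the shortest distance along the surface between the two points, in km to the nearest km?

Let φ₁ = -0.5583 rad, φ₂ = 0.6970 rad, and Δλ = 2.4498 rad.
cos c = sin φ₁ sin φ₂ + cos φ₁ cos φ₂ cos Δλ = (-0.5297)(0.6419) + (0.8482)(0.7668)(-0.7701) = -0.84089,
so c = arccos(-0.84089) = 2.56971 rad.
Distance = R·c = 6378.14 × 2.5697 ≈ 16390 km.

16390 km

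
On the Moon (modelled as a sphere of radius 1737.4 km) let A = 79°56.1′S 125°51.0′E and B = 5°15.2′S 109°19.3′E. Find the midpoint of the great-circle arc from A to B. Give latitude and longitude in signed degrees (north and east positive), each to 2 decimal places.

Central angle δ = 1.3109 rad. Interpolating on the sphere with fraction f = 0.5:
P = [sin((1−f)δ)·A + sin(fδ)·B] / sin δ = 0.6307·A + 0.6307·B in Cartesian coordinates,
giving P = (-0.2724, 0.6820, -0.6787), i.e. latitude -42.74°, longitude 111.77°.

-42.74°, 111.77°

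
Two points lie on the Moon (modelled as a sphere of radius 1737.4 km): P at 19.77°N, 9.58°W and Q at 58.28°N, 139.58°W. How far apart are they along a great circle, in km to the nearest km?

Let φ₁ = 0.3451 rad, φ₂ = 1.0172 rad, and Δλ = -2.2689 rad.
Haversine: a = sin²(Δφ/2) + cos φ₁ cos φ₂ sin²(Δλ/2) = 0.1088 + (0.9411)(0.5258)(0.8214) = 0.51516.
Central angle c = 2·arcsin(√a) = 1.60112 rad.
Distance = R·c = 1737.4 × 1.6011 ≈ 2782 km.

2782 km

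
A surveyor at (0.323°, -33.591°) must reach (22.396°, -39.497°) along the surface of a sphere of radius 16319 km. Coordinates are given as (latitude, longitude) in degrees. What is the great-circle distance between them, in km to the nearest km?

6497 km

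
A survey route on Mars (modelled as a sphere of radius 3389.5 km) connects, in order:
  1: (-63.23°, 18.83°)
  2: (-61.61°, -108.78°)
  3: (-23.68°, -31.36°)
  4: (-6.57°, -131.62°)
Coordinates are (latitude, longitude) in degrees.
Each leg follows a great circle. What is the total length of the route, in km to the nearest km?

Leg 1→2: central angle 0.8569 rad, distance 2904.6 km.
Leg 2→3: central angle 1.1061 rad, distance 3749.1 km.
Leg 3→4: central angle 1.6872 rad, distance 5718.6 km.
Total: 2904.6 + 3749.1 + 5718.6 ≈ 12372 km.

12372 km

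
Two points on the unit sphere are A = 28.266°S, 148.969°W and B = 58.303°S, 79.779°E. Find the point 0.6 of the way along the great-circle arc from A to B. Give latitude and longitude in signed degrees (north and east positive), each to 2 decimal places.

-67.72°, 156.99°

Central angle δ = 1.4729 rad. Interpolating on the sphere with fraction f = 0.6:
P = [sin((1−f)δ)·A + sin(fδ)·B] / sin δ = 0.5583·A + 0.7768·B in Cartesian coordinates,
giving P = (-0.3489, 0.1482, -0.9254), i.e. latitude -67.72°, longitude 156.99°.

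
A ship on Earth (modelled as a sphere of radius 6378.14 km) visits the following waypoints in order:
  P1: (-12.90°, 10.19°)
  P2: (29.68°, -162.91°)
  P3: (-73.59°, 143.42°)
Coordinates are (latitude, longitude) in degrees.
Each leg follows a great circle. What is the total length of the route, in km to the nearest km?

30199 km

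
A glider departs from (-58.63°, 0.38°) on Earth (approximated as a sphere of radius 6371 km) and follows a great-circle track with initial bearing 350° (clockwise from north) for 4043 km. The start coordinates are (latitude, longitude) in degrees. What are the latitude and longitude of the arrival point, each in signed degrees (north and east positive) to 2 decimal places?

Angular distance δ = d/R = 4043/6371 = 0.63459 rad; initial bearing θ = 6.1087 rad.
sin φ₂ = sin φ₁ cos δ + cos φ₁ sin δ cos θ = (-0.8538)(0.8053) + (0.5206)(0.5929)(0.9848) = -0.3837, so φ₂ = -22.56°.
Δλ = atan2(sin θ sin δ cos φ₁, cos δ − sin φ₁ sin φ₂) = atan2(-0.0536, 0.4777) = -6.401°.
λ₂ = 0.380° − 6.401° = -6.02°.

-22.56°, -6.02°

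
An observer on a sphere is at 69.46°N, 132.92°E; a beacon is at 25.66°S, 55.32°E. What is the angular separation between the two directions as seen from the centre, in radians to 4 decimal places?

With latitudes φ₁ = 69.460°, φ₂ = -25.660° and longitude difference Δλ = -77.600°:
Haversine: a = sin²(Δφ/2) + cos φ₁ cos φ₂ sin²(Δλ/2) = 0.5446 + (0.3509)(0.9014)(0.3926) = 0.66879.
Central angle c = 2·arcsin(√a) = 1.91515 rad.
So the angular separation is 1.9152 rad.

1.9152 rad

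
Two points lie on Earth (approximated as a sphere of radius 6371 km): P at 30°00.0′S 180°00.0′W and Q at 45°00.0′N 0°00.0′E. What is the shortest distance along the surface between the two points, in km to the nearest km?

18347 km

In radians: φ₁ = -0.5236, φ₂ = 0.7854, Δλ = -180.000° = -3.1416 rad.
Haversine: a = sin²(Δφ/2) + cos φ₁ cos φ₂ sin²(Δλ/2) = 0.3706 + (0.8660)(0.7071)(1.0000) = 0.98296.
Central angle c = 2·arcsin(√a) = 2.87979 rad.
Distance = R·c = 6371 × 2.8798 ≈ 18347 km.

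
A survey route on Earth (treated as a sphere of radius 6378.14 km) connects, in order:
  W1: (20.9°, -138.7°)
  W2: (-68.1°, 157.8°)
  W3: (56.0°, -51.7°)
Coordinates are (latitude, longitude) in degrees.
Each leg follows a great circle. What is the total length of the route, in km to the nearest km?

Leg W1→W2: central angle 1.7472 rad, distance 11144.1 km.
Leg W2→W3: central angle 2.8264 rad, distance 18027.3 km.
Total: 11144.1 + 18027.3 ≈ 29171 km.

29171 km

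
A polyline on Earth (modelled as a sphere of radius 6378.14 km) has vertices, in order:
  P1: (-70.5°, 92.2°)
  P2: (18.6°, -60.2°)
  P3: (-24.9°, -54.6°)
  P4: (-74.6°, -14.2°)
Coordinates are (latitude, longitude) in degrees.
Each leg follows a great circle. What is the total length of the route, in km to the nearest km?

24852 km

Leg P1→P2: central angle 2.1908 rad, distance 13973.2 km.
Leg P2→P3: central angle 0.7652 rad, distance 4880.3 km.
Leg P3→P4: central angle 0.9405 rad, distance 5998.9 km.
Total: 13973.2 + 4880.3 + 5998.9 ≈ 24852 km.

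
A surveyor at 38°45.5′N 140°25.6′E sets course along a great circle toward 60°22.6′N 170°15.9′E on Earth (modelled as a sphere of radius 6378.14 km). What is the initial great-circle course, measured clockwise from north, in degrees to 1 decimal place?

31.0°

With φ₁ = 0.6765, φ₂ = 1.0538, Δλ = 0.5208 rad, the forward-azimuth formula gives
θ = atan2( sin Δλ cos φ₂ , cos φ₁ sin φ₂ − sin φ₁ cos φ₂ cos Δλ ) = atan2(0.2459, 0.4094) = 30.99°.
So the initial bearing is 31.0°.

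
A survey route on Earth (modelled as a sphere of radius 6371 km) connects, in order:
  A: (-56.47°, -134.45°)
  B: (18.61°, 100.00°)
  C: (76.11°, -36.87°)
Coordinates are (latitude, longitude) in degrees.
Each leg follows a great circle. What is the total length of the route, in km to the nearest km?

22963 km

Leg A→B: central angle 2.1778 rad, distance 13874.6 km.
Leg B→C: central angle 1.4265 rad, distance 9088.5 km.
Total: 13874.6 + 9088.5 ≈ 22963 km.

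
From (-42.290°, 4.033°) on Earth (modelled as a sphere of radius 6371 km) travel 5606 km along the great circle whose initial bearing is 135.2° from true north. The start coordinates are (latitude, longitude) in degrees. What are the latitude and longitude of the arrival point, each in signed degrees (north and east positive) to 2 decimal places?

-56.44°, 83.25°

Angular distance δ = d/R = 5606/6371 = 0.87992 rad; initial bearing θ = 2.3597 rad.
sin φ₂ = sin φ₁ cos δ + cos φ₁ sin δ cos θ = (-0.6729)(0.6372) + (0.7397)(0.7707)(-0.7096) = -0.8333, so φ₂ = -56.44°.
Δλ = atan2(sin θ sin δ cos φ₁, cos δ − sin φ₁ sin φ₂) = atan2(0.4017, 0.0765) = 79.220°.
λ₂ = 4.033° + 79.220° = 83.25°.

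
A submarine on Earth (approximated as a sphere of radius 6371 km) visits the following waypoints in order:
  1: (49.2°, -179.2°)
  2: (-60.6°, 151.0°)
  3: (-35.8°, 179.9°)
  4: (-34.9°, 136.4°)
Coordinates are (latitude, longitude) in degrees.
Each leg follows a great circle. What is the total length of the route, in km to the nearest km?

19847 km

Leg 1→2: central angle 1.9618 rad, distance 12498.9 km.
Leg 2→3: central angle 0.5391 rad, distance 3434.3 km.
Leg 3→4: central angle 0.6143 rad, distance 3913.5 km.
Total: 12498.9 + 3434.3 + 3913.5 ≈ 19847 km.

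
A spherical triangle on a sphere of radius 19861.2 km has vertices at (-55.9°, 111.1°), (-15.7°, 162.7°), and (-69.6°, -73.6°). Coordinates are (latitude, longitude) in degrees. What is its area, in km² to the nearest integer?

217047085 km²

Side lengths (central angles): a = 1.5033, b = 0.9504, c = 0.9772 rad; semiperimeter s = 1.7155.
By l'Huilier's theorem, tan(E/4) = √[tan(s/2) tan((s−a)/2) tan((s−b)/2) tan((s−c)/2)], giving spherical excess E = 0.5502 rad.
Area = E·R² = 0.5502 × (19861.2)² ≈ 217047085 km².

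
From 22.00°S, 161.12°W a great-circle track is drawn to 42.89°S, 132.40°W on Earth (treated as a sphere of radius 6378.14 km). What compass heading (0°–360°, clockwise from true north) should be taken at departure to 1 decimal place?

Δλ = 28.720° = 0.5013 rad.
y = sin Δλ · cos φ₂ = (0.4805)(0.7327) = 0.3521
x = cos φ₁ sin φ₂ − sin φ₁ cos φ₂ cos Δλ = (0.9272)(-0.6806) − (-0.3746)(0.7327)(0.8770) = -0.3903
θ = atan2(y, x) = 137.95°, so the bearing is 138.0°.

138.0°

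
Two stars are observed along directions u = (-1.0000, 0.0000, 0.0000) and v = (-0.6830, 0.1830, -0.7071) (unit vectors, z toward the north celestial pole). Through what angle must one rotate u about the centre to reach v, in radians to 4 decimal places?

0.8189 rad

u·v = 0.6830; |u| = 1.0000, |v| = 1.0000.
cos θ = (u·v)/(|u||v|) = 0.6830, so θ = 0.8189 rad.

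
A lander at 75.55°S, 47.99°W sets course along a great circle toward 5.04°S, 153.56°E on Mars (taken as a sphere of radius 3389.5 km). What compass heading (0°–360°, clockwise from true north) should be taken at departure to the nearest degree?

Δλ = -158.450° = -2.7655 rad.
y = sin Δλ · cos φ₂ = (-0.3673)(0.9961) = -0.3659
x = cos φ₁ sin φ₂ − sin φ₁ cos φ₂ cos Δλ = (0.2495)(-0.0879) − (-0.9684)(0.9961)(-0.9301) = -0.9191
θ = atan2(y, x) = -158.29°; adding 360° gives 202°.

202°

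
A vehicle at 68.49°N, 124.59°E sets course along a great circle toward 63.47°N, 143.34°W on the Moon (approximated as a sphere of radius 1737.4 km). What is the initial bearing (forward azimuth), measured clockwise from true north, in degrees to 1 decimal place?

With φ₁ = 1.1954, φ₂ = 1.1078, Δλ = 1.6069 rad, the forward-azimuth formula gives
θ = atan2( sin Δλ cos φ₂ , cos φ₁ sin φ₂ − sin φ₁ cos φ₂ cos Δλ ) = atan2(0.4464, 0.3431) = 52.46°.
So the initial bearing is 52.5°.

52.5°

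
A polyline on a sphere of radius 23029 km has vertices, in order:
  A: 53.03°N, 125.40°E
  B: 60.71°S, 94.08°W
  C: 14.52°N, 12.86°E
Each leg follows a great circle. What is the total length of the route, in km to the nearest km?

107878 km

Leg A→B: central angle 2.7490 rad, distance 63305.6 km.
Leg B→C: central angle 1.9355 rad, distance 44572.3 km.
Total: 63305.6 + 44572.3 ≈ 107878 km.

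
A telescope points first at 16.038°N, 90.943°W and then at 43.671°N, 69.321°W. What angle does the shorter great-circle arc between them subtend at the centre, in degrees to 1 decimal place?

With latitudes φ₁ = 16.038°, φ₂ = 43.671° and longitude difference Δλ = 21.622°:
Haversine: a = sin²(Δφ/2) + cos φ₁ cos φ₂ sin²(Δλ/2) = 0.0570 + (0.9611)(0.7233)(0.0352) = 0.08149.
Central angle c = 2·arcsin(√a) = 0.57898 rad.
So the angular separation is 33.2°.

33.2°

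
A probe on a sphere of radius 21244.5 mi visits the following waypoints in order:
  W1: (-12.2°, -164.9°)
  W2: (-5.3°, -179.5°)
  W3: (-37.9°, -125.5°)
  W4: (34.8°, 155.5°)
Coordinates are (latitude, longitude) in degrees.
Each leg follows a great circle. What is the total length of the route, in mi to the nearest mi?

65950 mi

Leg W1→W2: central angle 0.2790 rad, distance 5927.3 mi.
Leg W2→W3: central angle 1.0256 rad, distance 21788.7 mi.
Leg W3→W4: central angle 1.7997 rad, distance 38234.5 mi.
Total: 5927.3 + 21788.7 + 38234.5 ≈ 65950 mi.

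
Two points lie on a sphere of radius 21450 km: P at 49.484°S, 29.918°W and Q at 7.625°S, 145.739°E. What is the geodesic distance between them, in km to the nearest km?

In radians: φ₁ = -0.8637, φ₂ = -0.1331, Δλ = 175.657° = 3.0658 rad.
Haversine: a = sin²(Δφ/2) + cos φ₁ cos φ₂ sin²(Δλ/2) = 0.1276 + (0.6497)(0.9912)(0.9986) = 0.77060.
Central angle c = 2·arcsin(√a) = 2.14265 rad.
Distance = R·c = 21450 × 2.1427 ≈ 45960 km.

45960 km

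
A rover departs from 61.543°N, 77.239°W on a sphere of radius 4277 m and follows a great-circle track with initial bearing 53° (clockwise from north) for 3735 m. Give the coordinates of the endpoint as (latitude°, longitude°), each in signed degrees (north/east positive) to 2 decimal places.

51.67°, 21.99°

Angular distance δ = d/R = 3735/4277 = 0.87328 rad; initial bearing θ = 0.9250 rad.
sin φ₂ = sin φ₁ cos δ + cos φ₁ sin δ cos θ = (0.8792)(0.6423) + (0.4765)(0.7664)(0.6018) = 0.7845, so φ₂ = 51.67°.
Δλ = atan2(sin θ sin δ cos φ₁, cos δ − sin φ₁ sin φ₂) = atan2(0.2917, -0.0474) = 99.229°.
λ₂ = -77.239° + 99.229° = 21.99°.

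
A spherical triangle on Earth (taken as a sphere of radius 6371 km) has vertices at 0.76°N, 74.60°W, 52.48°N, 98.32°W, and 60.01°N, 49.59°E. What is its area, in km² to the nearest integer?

Side lengths (central angles): a = 1.1274, b = 1.8435, c = 0.9667 rad; semiperimeter s = 1.9688.
By l'Huilier's theorem, tan(E/4) = √[tan(s/2) tan((s−a)/2) tan((s−b)/2) tan((s−c)/2)], giving spherical excess E = 0.6037 rad.
Area = E·R² = 0.6037 × (6371)² ≈ 24503363 km².

24503363 km²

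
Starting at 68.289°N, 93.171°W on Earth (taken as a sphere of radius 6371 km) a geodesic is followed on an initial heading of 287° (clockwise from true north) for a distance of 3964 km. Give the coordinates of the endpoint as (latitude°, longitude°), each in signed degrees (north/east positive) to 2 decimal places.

54.88°, -168.85°

Angular distance δ = d/R = 3964/6371 = 0.62219 rad; initial bearing θ = 5.0091 rad.
sin φ₂ = sin φ₁ cos δ + cos φ₁ sin δ cos θ = (0.9291)(0.8126) + (0.3699)(0.5828)(0.2924) = 0.8180, so φ₂ = 54.88°.
Δλ = atan2(sin θ sin δ cos φ₁, cos δ − sin φ₁ sin φ₂) = atan2(-0.2062, 0.0526) = -75.679°.
λ₂ = -93.171° − 75.679° = -168.85°.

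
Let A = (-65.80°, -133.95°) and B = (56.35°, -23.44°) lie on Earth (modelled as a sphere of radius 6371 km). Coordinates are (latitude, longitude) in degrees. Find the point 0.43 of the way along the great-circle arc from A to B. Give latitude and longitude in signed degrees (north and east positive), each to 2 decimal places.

-17.50°, -70.77°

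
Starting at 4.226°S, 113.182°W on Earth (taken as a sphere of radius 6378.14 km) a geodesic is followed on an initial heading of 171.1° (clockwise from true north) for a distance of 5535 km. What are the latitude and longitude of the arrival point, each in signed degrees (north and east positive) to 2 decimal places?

Angular distance δ = d/R = 5535/6378.14 = 0.86781 rad; initial bearing θ = 2.9863 rad.
sin φ₂ = sin φ₁ cos δ + cos φ₁ sin δ cos θ = (-0.0737)(0.6465) + (0.9973)(0.7629)(-0.9880) = -0.7993, so φ₂ = -53.07°.
Δλ = atan2(sin θ sin δ cos φ₁, cos δ − sin φ₁ sin φ₂) = atan2(0.1177, 0.5876) = 11.328°.
λ₂ = -113.182° + 11.328° = -101.85°.

-53.07°, -101.85°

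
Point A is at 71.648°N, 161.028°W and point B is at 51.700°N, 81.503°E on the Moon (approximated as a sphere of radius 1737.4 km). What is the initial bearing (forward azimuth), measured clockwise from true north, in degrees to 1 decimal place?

Δλ = -117.469° = -2.0502 rad.
y = sin Δλ · cos φ₂ = (-0.8873)(0.6198) = -0.5499
x = cos φ₁ sin φ₂ − sin φ₁ cos φ₂ cos Δλ = (0.3149)(0.7848) − (0.9491)(0.6198)(-0.4613) = 0.5184
θ = atan2(y, x) = -46.69°; adding 360° gives 313.3°.

313.3°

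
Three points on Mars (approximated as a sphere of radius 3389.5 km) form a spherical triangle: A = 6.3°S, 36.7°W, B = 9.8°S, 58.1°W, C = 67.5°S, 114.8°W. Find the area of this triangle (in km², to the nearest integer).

2784858 km²

Side lengths (central angles): a = 1.1979, b = 1.3900, c = 0.3747 rad; semiperimeter s = 1.4813.
By l'Huilier's theorem, tan(E/4) = √[tan(s/2) tan((s−a)/2) tan((s−b)/2) tan((s−c)/2)], giving spherical excess E = 0.2424 rad.
Area = E·R² = 0.2424 × (3389.5)² ≈ 2784858 km².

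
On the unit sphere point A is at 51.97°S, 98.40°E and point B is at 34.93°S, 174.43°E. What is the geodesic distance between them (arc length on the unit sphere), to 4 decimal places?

0.9607

With latitudes φ₁ = -51.970°, φ₂ = -34.930° and longitude difference Δλ = 76.030°:
cos c = sin φ₁ sin φ₂ + cos φ₁ cos φ₂ cos Δλ = (-0.7877)(-0.5726) + (0.6161)(0.8199)(0.2414) = 0.57295,
so c = arccos(0.57295) = 0.96070 rad.
On the unit sphere the arc length equals the central angle: 0.9607.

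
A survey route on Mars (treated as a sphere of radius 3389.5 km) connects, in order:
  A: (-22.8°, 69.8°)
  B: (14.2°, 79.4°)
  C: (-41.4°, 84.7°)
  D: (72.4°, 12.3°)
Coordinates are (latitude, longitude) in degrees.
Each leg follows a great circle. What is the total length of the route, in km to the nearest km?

Leg A→B: central angle 0.6663 rad, distance 2258.4 km.
Leg B→C: central angle 0.9742 rad, distance 3301.9 km.
Leg C→D: central angle 2.1673 rad, distance 7346.2 km.
Total: 2258.4 + 3301.9 + 7346.2 ≈ 12906 km.

12906 km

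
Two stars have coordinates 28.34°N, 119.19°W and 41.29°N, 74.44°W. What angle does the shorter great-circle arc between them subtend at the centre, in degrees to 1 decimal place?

In radians: φ₁ = 0.4946, φ₂ = 0.7206, Δλ = 44.750° = 0.7810 rad.
cos c = sin φ₁ sin φ₂ + cos φ₁ cos φ₂ cos Δλ = (0.4747)(0.6599) + (0.8801)(0.7514)(0.7102) = 0.78290,
so c = arccos(0.78290) = 0.67148 rad.
So the angular separation is 38.5°.

38.5°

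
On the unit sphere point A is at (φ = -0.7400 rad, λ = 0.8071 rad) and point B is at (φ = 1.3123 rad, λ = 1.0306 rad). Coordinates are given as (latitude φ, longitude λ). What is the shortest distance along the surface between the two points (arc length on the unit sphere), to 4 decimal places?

In radians: φ₁ = -0.7400, φ₂ = 1.3123, Δλ = 12.806° = 0.2235 rad.
cos c = sin φ₁ sin φ₂ + cos φ₁ cos φ₂ cos Δλ = (-0.6743)(0.9668) + (0.7385)(0.2556)(0.9751) = -0.46781,
so c = arccos(-0.46781) = 2.05760 rad.
On the unit sphere the arc length equals the central angle: 2.0576.

2.0576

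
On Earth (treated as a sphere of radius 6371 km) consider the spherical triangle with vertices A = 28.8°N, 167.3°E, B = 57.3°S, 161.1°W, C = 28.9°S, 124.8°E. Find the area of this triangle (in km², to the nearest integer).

31948929 km²

Side lengths (central angles): a = 1.0048, b = 1.2315, c = 1.5730 rad; semiperimeter s = 1.9047.
By l'Huilier's theorem, tan(E/4) = √[tan(s/2) tan((s−a)/2) tan((s−b)/2) tan((s−c)/2)], giving spherical excess E = 0.7871 rad.
Area = E·R² = 0.7871 × (6371)² ≈ 31948929 km².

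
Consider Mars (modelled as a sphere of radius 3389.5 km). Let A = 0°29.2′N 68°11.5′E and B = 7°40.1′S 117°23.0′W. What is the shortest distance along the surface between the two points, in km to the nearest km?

10111 km

With latitudes φ₁ = 0.487°, φ₂ = -7.668° and longitude difference Δλ = 174.425°:
cos c = sin φ₁ sin φ₂ + cos φ₁ cos φ₂ cos Δλ = (0.0085)(-0.1334) + (1.0000)(0.9911)(-0.9953) = -0.98747,
so c = arccos(-0.98747) = 2.98311 rad.
Distance = R·c = 3389.5 × 2.9831 ≈ 10111 km.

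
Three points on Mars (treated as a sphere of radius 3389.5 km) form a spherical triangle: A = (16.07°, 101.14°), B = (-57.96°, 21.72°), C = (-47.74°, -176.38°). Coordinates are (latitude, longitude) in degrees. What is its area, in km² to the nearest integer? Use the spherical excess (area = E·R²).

Side lengths (central angles): a = 1.2784, b = 1.6914, c = 1.7123 rad; semiperimeter s = 2.3410.
By l'Huilier's theorem, tan(E/4) = √[tan(s/2) tan((s−a)/2) tan((s−b)/2) tan((s−c)/2)], giving spherical excess E = 1.4874 rad.
Area = E·R² = 1.4874 × (3389.5)² ≈ 17088027 km².

17088027 km²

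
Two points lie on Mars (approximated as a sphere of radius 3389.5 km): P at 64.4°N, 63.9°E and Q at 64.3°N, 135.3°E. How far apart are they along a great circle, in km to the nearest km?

With latitudes φ₁ = 64.400°, φ₂ = 64.300° and longitude difference Δλ = 71.400°:
Haversine: a = sin²(Δφ/2) + cos φ₁ cos φ₂ sin²(Δλ/2) = 0.0000 + (0.4321)(0.4337)(0.3405) = 0.06381.
Central angle c = 2·arcsin(√a) = 0.51073 rad.
Distance = R·c = 3389.5 × 0.5107 ≈ 1731 km.

1731 km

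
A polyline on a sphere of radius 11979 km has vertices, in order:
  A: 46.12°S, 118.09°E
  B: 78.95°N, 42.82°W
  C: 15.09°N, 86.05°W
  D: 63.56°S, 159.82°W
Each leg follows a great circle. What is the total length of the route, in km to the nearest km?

64795 km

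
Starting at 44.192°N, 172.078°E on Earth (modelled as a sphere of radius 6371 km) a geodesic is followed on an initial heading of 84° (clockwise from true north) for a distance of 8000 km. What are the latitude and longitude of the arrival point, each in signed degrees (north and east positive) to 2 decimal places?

16.70°, -107.11°

Angular distance δ = d/R = 8000/6371 = 1.25569 rad; initial bearing θ = 1.4661 rad.
sin φ₂ = sin φ₁ cos δ + cos φ₁ sin δ cos θ = (0.6971)(0.3099) + (0.7170)(0.9508)(0.1045) = 0.2873, so φ₂ = 16.70°.
Δλ = atan2(sin θ sin δ cos φ₁, cos δ − sin φ₁ sin φ₂) = atan2(0.6780, 0.1097) = 80.812°.
λ₂ = 172.078° + 80.812° = 252.89° → -107.11° after wrapping to (−180°, 180°].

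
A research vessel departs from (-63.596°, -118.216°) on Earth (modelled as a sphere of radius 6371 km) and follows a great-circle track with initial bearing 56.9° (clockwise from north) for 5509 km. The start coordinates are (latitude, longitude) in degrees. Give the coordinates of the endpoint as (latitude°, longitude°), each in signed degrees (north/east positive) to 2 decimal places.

-23.35°, -74.24°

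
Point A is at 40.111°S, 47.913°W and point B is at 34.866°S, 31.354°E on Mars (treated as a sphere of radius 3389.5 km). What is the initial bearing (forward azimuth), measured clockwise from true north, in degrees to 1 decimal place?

112.8°

Δλ = 79.267° = 1.3835 rad.
y = sin Δλ · cos φ₂ = (0.9825)(0.8205) = 0.8061
x = cos φ₁ sin φ₂ − sin φ₁ cos φ₂ cos Δλ = (0.7648)(-0.5717) − (-0.6443)(0.8205)(0.1862) = -0.3388
θ = atan2(y, x) = 112.79°, so the bearing is 112.8°.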